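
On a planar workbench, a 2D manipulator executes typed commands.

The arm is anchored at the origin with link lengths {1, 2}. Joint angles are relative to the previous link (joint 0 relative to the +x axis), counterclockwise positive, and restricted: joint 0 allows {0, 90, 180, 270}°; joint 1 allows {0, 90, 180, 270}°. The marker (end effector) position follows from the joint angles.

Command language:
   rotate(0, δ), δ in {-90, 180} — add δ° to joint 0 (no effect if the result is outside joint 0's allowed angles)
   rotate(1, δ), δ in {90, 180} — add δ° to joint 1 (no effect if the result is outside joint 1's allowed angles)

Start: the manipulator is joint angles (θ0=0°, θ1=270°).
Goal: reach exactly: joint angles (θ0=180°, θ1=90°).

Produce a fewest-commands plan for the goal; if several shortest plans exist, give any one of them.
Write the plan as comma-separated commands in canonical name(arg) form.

initial: joint angles (θ0=0°, θ1=270°)
1. rotate(1, 180) → joint angles (θ0=0°, θ1=90°)
2. rotate(0, 180) → joint angles (θ0=180°, θ1=90°)
no 1-step plan works, so 2 is optimal.

rotate(1, 180), rotate(0, 180)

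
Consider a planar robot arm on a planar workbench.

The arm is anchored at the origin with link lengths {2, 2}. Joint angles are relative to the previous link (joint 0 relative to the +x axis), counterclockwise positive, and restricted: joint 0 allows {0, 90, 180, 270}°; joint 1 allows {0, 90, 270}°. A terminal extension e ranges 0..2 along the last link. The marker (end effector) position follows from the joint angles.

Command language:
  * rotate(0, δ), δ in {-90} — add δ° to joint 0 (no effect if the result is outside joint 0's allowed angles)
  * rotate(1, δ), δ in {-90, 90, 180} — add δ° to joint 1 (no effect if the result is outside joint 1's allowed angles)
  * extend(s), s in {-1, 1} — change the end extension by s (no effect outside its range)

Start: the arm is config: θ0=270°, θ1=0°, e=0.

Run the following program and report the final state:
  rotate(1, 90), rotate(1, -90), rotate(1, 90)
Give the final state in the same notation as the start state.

from: config: θ0=270°, θ1=0°, e=0
[1] after rotate(1, 90): config: θ0=270°, θ1=90°, e=0
[2] after rotate(1, -90): config: θ0=270°, θ1=0°, e=0
[3] after rotate(1, 90): config: θ0=270°, θ1=90°, e=0

config: θ0=270°, θ1=90°, e=0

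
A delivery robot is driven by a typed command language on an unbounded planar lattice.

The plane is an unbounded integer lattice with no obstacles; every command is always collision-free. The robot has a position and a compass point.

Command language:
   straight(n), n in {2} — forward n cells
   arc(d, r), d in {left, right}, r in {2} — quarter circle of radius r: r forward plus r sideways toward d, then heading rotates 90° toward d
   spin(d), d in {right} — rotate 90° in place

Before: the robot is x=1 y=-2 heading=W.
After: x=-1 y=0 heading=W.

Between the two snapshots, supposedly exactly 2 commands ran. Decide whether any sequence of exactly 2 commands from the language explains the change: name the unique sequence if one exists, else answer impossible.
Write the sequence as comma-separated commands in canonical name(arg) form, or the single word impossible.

spin(right), arc(left, 2)

key: still facing W at the end — net rotation zero over 2 steps
begin: x=1 y=-2 heading=W
1. spin(right) → x=1 y=-2 heading=N
2. arc(left, 2) → x=-1 y=0 heading=W
uniquely the one of 16 2-step routes that fits.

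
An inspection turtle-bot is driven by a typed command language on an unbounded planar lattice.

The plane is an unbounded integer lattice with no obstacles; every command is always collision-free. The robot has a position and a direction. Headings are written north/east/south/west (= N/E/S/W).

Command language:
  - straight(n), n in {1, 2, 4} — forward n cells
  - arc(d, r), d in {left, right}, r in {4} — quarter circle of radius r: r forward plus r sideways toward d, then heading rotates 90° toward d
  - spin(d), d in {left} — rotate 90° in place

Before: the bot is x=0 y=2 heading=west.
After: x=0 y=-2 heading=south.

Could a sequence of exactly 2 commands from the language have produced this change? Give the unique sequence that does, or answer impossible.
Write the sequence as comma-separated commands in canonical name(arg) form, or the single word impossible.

spin(left), straight(4)

key: running straight(4) before spin(left) would end elsewhere — order is forced
begin: x=0 y=2 heading=west
1. spin(left) → x=0 y=2 heading=south
2. straight(4) → x=0 y=-2 heading=south
all 36 alternatives checked — unique.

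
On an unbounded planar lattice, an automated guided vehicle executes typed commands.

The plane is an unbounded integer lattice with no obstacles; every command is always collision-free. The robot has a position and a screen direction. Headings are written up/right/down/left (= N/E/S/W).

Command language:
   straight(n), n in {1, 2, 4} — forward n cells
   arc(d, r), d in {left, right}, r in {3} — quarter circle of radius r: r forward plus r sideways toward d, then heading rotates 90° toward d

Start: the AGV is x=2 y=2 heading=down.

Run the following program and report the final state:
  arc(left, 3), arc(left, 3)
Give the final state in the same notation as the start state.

from: x=2 y=2 heading=down
t=1 arc(left, 3) ⇒ x=5 y=-1 heading=right
t=2 arc(left, 3) ⇒ x=8 y=2 heading=up

x=8 y=2 heading=up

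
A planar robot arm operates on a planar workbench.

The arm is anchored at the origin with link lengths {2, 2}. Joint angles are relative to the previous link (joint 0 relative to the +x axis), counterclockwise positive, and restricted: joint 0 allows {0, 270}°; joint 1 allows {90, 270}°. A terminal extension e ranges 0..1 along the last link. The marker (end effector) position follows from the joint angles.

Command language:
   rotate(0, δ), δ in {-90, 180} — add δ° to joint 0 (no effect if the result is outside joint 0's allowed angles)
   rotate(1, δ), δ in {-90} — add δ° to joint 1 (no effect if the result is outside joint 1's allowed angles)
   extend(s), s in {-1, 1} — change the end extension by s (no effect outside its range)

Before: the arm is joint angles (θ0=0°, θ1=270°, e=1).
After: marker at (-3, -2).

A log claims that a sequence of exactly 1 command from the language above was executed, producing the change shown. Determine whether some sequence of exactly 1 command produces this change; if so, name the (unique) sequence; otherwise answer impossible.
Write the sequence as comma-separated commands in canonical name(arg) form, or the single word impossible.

from: joint angles (θ0=0°, θ1=270°, e=1)
1. rotate(0, -90) → joint angles (θ0=270°, θ1=270°, e=1)
no rival 1-sequence matches.

rotate(0, -90)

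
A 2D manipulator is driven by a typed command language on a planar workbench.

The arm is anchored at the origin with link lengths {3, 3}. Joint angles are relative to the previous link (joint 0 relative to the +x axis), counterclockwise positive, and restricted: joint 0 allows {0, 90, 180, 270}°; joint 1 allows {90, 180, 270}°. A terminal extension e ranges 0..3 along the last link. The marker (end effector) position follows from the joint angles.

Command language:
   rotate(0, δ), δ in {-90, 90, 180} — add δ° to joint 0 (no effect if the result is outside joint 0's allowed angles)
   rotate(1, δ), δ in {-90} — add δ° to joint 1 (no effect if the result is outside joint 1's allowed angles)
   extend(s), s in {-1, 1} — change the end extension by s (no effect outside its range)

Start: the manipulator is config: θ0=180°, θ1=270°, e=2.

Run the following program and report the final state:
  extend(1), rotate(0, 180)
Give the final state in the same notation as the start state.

t0: config: θ0=180°, θ1=270°, e=2
1. extend(1) → config: θ0=180°, θ1=270°, e=3
2. rotate(0, 180) → config: θ0=0°, θ1=270°, e=3

config: θ0=0°, θ1=270°, e=3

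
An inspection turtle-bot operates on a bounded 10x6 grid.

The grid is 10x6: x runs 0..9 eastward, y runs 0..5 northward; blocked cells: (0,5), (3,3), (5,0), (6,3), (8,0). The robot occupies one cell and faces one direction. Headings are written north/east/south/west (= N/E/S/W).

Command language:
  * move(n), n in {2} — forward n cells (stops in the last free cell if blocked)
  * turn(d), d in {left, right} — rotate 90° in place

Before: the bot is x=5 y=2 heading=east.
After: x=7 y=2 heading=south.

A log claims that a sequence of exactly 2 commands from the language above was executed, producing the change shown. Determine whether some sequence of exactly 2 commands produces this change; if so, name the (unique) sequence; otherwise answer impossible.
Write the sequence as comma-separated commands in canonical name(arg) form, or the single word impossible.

move(2), turn(right)

key: running turn(right) before move(2) would end elsewhere — order is forced
begin: x=5 y=2 heading=east
[1] after move(2): x=7 y=2 heading=east
[2] after turn(right): x=7 y=2 heading=south
all 9 alternatives checked — unique.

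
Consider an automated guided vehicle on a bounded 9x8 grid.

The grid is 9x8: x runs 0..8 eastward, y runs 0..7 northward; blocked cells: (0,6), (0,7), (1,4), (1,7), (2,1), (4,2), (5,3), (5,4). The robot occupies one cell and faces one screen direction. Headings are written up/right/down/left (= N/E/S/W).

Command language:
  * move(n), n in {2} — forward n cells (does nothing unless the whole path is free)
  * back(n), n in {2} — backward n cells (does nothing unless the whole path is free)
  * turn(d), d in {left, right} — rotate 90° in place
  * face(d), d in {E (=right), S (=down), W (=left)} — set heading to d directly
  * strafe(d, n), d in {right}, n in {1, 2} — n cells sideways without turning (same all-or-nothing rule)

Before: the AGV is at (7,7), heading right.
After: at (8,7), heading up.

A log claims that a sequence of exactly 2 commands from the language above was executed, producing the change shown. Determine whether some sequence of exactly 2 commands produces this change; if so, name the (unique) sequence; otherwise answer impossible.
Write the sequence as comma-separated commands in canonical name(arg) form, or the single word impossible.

key: position moved to (8,7) AND the heading swung to N — translation plus rotation needed
t0: at (7,7), heading right
[1] after turn(left): at (7,7), heading up
[2] after strafe(right, 1): at (8,7), heading up
all 81 alternatives checked — unique.

turn(left), strafe(right, 1)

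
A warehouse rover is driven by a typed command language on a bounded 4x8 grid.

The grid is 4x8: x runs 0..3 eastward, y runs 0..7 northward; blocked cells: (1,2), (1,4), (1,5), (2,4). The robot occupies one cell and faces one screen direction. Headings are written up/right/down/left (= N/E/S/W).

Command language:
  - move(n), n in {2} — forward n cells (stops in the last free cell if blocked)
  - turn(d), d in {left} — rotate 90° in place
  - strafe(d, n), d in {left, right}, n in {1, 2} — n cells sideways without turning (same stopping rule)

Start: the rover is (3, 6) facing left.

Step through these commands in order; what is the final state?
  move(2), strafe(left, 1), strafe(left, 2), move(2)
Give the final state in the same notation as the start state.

(0, 6) facing left

from: (3, 6) facing left
[1] after move(2): (1, 6) facing left
[2] after strafe(left, 1): (1, 6) facing left
[3] after strafe(left, 2): (1, 6) facing left
[4] after move(2): (0, 6) facing left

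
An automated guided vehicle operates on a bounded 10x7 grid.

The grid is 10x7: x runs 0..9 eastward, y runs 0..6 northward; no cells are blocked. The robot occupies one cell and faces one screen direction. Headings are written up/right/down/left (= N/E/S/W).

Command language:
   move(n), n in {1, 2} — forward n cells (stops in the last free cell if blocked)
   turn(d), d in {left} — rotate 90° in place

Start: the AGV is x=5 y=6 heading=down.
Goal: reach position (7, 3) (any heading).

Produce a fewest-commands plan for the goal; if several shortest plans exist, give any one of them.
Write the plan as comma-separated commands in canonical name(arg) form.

start: x=5 y=6 heading=down
t=1 move(2) ⇒ x=5 y=4 heading=down
t=2 move(1) ⇒ x=5 y=3 heading=down
t=3 turn(left) ⇒ x=5 y=3 heading=right
t=4 move(2) ⇒ x=7 y=3 heading=right
shorter routes all fall short; 4 is best.

move(2), move(1), turn(left), move(2)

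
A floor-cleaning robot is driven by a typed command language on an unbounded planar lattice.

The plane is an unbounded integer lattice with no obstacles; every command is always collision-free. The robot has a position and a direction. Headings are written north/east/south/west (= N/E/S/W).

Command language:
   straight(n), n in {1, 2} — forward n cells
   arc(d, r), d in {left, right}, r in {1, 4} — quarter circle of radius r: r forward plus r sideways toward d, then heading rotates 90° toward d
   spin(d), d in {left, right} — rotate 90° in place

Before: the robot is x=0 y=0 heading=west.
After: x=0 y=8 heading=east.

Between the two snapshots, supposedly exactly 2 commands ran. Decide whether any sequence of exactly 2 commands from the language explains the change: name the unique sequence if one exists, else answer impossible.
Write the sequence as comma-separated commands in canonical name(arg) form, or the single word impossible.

arc(right, 4), arc(right, 4)

key: position moved to (0,8) AND the heading swung to E — translation plus rotation needed
t0: x=0 y=0 heading=west
[1] after arc(right, 4): x=-4 y=4 heading=north
[2] after arc(right, 4): x=0 y=8 heading=east
uniquely the one of 64 2-step routes that fits.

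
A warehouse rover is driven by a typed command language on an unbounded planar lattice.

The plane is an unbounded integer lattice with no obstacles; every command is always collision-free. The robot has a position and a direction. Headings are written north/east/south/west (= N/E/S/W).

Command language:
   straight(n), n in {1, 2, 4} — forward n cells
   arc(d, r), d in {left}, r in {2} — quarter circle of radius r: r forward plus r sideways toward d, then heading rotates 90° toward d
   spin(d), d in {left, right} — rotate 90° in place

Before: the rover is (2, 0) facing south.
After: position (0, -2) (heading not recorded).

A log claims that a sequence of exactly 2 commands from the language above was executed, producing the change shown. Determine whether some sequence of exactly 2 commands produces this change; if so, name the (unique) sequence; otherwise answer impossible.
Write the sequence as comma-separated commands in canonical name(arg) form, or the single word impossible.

key: running arc(left, 2) before spin(right) would end elsewhere — order is forced
start: (2, 0) facing south
[1] after spin(right): (2, 0) facing west
[2] after arc(left, 2): (0, -2) facing south
uniquely the one of 36 2-step routes that fits.

spin(right), arc(left, 2)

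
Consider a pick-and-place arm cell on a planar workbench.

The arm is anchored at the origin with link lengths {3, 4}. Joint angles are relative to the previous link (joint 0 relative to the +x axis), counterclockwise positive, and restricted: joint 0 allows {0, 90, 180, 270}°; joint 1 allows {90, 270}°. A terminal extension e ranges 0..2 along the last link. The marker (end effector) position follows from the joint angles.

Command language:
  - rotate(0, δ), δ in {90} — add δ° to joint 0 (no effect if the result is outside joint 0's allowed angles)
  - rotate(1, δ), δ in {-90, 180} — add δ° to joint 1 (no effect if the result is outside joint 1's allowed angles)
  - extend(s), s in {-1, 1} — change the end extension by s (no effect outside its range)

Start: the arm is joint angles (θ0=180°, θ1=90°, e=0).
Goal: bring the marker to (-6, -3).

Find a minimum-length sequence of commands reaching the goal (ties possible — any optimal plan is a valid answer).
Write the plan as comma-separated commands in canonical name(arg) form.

begin: joint angles (θ0=180°, θ1=90°, e=0)
1. rotate(1, 180) → joint angles (θ0=180°, θ1=270°, e=0)
2. extend(1) → joint angles (θ0=180°, θ1=270°, e=1)
3. extend(1) → joint angles (θ0=180°, θ1=270°, e=2)
4. rotate(0, 90) → joint angles (θ0=270°, θ1=270°, e=2)
no 3-step plan works, so 4 is optimal.

rotate(1, 180), extend(1), extend(1), rotate(0, 90)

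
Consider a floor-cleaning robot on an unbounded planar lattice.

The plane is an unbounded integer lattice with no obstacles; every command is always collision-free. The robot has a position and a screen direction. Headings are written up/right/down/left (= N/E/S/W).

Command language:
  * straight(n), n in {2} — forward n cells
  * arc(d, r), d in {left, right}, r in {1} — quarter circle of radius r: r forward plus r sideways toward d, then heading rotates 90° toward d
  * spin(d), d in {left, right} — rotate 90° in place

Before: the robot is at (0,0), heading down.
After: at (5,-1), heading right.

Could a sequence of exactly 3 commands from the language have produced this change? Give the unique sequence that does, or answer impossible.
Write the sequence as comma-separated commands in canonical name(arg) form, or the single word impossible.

key: position moved to (5,-1) AND the heading swung to E — translation plus rotation needed
start: at (0,0), heading down
[1] after arc(left, 1): at (1,-1), heading right
[2] after straight(2): at (3,-1), heading right
[3] after straight(2): at (5,-1), heading right
no rival 3-sequence matches.

arc(left, 1), straight(2), straight(2)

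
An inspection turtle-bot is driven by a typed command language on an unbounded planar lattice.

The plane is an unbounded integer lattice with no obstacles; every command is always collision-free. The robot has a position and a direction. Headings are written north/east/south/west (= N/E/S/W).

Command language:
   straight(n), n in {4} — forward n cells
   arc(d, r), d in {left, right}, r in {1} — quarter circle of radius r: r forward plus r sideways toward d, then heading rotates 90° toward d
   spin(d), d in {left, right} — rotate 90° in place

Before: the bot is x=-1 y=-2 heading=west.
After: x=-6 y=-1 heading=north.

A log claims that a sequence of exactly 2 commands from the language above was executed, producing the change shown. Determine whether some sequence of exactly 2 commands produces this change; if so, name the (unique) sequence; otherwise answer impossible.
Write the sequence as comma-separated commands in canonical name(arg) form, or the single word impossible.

straight(4), arc(right, 1)

key: order matters: swapping straight(4) and arc(right, 1) lands elsewhere
t0: x=-1 y=-2 heading=west
[1] after straight(4): x=-5 y=-2 heading=west
[2] after arc(right, 1): x=-6 y=-1 heading=north
no other 2-command option fits: unique.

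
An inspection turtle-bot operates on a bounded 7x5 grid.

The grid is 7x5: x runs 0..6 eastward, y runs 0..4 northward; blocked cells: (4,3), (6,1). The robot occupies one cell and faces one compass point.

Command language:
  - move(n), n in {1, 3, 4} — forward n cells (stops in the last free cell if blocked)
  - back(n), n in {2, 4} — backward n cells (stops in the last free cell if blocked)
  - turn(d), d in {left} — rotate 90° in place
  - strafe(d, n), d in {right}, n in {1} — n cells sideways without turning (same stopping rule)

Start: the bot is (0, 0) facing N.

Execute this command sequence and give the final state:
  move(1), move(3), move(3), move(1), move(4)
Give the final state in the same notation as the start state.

(0, 4) facing N

t0: (0, 0) facing N
t=1 move(1) ⇒ (0, 1) facing N
t=2 move(3) ⇒ (0, 4) facing N
t=3 move(3) ⇒ (0, 4) facing N
t=4 move(1) ⇒ (0, 4) facing N
t=5 move(4) ⇒ (0, 4) facing N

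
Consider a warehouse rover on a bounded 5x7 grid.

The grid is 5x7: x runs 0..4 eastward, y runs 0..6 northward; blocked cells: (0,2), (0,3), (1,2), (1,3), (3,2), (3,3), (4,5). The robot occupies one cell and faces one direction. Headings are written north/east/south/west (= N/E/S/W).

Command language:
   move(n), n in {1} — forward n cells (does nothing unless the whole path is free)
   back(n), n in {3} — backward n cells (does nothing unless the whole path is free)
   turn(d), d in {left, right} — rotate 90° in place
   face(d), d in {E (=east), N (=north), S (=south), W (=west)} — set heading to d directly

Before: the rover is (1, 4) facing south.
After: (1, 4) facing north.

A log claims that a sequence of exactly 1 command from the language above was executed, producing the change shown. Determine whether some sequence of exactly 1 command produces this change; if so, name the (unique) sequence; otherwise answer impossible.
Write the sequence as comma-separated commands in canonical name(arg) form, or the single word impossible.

face(N)

key: parked at (1,4) the whole time — nothing moves the robot
initial: (1, 4) facing south
1. face(N) → (1, 4) facing north
no rival 1-sequence matches.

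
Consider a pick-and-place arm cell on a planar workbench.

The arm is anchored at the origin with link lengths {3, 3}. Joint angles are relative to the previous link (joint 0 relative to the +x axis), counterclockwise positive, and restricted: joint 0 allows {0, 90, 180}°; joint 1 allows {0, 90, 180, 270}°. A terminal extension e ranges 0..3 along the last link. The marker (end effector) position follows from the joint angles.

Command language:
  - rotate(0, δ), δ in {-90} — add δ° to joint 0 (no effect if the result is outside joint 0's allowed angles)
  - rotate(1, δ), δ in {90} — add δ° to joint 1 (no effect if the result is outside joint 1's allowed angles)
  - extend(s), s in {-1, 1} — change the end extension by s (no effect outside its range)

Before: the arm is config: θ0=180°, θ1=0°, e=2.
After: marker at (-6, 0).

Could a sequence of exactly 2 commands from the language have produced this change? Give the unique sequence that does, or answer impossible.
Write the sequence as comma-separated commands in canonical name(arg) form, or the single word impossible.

start: config: θ0=180°, θ1=0°, e=2
1. extend(-1) → config: θ0=180°, θ1=0°, e=1
2. extend(-1) → config: θ0=180°, θ1=0°, e=0
uniquely the one of 16 2-step routes that fits.

extend(-1), extend(-1)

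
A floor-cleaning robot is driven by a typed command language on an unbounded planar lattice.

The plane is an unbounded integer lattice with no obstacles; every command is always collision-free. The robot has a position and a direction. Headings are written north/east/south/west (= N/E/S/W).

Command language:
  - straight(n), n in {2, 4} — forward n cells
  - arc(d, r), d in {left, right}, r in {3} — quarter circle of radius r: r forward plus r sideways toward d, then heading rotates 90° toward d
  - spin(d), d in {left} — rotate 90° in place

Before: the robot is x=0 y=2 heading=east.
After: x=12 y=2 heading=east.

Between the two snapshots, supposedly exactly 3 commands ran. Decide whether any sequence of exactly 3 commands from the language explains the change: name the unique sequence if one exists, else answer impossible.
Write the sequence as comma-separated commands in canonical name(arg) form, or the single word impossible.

key: heading stays E — no command in the sequence turns
begin: x=0 y=2 heading=east
t=1 straight(4) ⇒ x=4 y=2 heading=east
t=2 straight(4) ⇒ x=8 y=2 heading=east
t=3 straight(4) ⇒ x=12 y=2 heading=east
no rival 3-sequence matches.

straight(4), straight(4), straight(4)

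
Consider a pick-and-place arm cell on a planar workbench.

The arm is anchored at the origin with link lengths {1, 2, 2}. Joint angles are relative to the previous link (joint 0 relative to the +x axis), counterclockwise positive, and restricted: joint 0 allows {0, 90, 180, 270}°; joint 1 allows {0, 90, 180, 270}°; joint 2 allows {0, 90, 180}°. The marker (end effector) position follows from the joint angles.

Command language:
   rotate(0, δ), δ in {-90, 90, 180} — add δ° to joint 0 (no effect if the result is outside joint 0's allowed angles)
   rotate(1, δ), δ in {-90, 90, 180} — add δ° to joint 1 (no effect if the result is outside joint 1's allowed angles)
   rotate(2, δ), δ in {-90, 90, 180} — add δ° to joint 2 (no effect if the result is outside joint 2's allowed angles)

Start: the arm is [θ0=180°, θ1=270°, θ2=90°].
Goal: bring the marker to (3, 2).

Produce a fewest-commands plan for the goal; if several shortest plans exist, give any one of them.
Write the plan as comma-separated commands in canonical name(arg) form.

t0: [θ0=180°, θ1=270°, θ2=90°]
t=1 rotate(0, 180) ⇒ [θ0=0°, θ1=270°, θ2=90°]
t=2 rotate(1, 90) ⇒ [θ0=0°, θ1=0°, θ2=90°]
shorter routes all fall short; 2 is best.

rotate(0, 180), rotate(1, 90)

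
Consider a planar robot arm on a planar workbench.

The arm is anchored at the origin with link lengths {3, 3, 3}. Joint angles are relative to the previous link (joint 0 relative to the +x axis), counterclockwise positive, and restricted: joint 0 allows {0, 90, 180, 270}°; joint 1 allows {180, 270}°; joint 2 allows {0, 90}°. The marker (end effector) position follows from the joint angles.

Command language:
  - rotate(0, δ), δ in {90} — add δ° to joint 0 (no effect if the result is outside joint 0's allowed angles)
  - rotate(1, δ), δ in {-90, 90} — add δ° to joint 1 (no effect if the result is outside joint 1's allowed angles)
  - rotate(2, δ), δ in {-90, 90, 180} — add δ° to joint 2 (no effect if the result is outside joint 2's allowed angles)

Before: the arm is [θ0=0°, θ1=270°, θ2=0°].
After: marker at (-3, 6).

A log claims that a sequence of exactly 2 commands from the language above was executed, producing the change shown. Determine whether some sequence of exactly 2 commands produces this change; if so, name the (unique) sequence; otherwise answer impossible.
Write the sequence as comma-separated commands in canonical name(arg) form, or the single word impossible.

begin: [θ0=0°, θ1=270°, θ2=0°]
[1] after rotate(0, 90): [θ0=90°, θ1=270°, θ2=0°]
[2] after rotate(0, 90): [θ0=180°, θ1=270°, θ2=0°]
uniquely the one of 36 2-step routes that fits.

rotate(0, 90), rotate(0, 90)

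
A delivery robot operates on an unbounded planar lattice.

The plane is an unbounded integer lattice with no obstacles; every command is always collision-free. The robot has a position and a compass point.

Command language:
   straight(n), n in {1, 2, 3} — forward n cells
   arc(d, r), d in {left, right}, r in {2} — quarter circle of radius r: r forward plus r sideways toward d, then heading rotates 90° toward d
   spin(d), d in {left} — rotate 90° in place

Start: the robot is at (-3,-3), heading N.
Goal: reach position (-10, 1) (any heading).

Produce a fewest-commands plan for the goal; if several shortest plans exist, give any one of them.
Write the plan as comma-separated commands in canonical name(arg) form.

arc(left, 2), straight(3), arc(right, 2)

t0: at (-3,-3), heading N
t=1 arc(left, 2) ⇒ at (-5,-1), heading W
t=2 straight(3) ⇒ at (-8,-1), heading W
t=3 arc(right, 2) ⇒ at (-10,1), heading N
nothing shorter than 3 reaches the goal.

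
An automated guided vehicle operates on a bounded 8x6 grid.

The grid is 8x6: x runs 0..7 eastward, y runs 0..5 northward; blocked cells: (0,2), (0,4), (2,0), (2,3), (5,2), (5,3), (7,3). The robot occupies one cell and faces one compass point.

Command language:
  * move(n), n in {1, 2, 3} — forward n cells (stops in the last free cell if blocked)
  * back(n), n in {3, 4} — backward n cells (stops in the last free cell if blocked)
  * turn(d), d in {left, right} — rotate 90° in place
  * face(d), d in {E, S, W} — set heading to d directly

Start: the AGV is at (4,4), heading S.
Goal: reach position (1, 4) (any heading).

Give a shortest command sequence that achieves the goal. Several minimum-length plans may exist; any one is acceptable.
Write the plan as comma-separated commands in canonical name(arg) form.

turn(right), move(3)

initial: at (4,4), heading S
t=1 turn(right) ⇒ at (4,4), heading W
t=2 move(3) ⇒ at (1,4), heading W
shorter routes all fall short; 2 is best.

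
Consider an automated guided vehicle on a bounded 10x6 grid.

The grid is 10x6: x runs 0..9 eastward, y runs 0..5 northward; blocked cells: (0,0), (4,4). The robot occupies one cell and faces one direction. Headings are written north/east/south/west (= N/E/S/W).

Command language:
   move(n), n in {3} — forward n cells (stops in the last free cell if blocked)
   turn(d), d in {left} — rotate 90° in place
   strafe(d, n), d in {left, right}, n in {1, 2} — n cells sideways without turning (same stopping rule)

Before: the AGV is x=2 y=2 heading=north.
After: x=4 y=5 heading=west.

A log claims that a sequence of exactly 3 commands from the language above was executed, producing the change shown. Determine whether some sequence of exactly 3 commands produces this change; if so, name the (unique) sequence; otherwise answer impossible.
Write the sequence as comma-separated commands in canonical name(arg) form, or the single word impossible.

move(3), strafe(right, 2), turn(left)

key: position moved to (4,5) AND the heading swung to W — translation plus rotation needed
t0: x=2 y=2 heading=north
step 1 (move(3)): x=2 y=5 heading=north
step 2 (strafe(right, 2)): x=4 y=5 heading=north
step 3 (turn(left)): x=4 y=5 heading=west
all 216 alternatives checked — unique.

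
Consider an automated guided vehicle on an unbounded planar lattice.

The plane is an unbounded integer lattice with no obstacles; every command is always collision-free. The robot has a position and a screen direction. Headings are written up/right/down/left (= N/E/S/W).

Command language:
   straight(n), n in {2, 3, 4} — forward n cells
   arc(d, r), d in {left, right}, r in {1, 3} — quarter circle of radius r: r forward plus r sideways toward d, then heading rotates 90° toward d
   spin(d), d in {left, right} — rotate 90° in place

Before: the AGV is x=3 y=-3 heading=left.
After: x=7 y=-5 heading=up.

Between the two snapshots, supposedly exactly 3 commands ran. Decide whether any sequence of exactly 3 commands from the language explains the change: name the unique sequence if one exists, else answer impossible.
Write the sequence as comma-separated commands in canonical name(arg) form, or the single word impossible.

spin(left), arc(left, 3), arc(left, 1)

key: order matters: swapping spin(left) and arc(left, 1) lands elsewhere
start: x=3 y=-3 heading=left
t=1 spin(left) ⇒ x=3 y=-3 heading=down
t=2 arc(left, 3) ⇒ x=6 y=-6 heading=right
t=3 arc(left, 1) ⇒ x=7 y=-5 heading=up
no rival 3-sequence matches.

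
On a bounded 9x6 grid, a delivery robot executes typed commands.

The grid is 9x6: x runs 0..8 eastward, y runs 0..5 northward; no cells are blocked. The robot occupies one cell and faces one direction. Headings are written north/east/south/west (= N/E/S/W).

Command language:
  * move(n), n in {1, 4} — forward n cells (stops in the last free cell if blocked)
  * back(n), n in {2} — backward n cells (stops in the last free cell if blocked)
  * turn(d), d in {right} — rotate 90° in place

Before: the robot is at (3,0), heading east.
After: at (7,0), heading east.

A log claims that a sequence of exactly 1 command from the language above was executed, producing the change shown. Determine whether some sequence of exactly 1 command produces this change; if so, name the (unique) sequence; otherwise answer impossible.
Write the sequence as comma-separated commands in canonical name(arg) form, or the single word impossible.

key: still facing E — the one step turns nothing
initial: at (3,0), heading east
1. move(4) → at (7,0), heading east
uniquely the one of 4 1-step routes that fits.

move(4)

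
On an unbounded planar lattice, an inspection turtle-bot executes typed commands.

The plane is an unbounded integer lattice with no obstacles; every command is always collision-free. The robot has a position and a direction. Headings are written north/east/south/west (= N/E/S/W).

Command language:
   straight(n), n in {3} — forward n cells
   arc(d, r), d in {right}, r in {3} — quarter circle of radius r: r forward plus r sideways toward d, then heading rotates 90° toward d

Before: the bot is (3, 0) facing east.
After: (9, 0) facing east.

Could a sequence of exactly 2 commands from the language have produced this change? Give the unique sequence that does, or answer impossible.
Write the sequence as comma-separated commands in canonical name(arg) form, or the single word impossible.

straight(3), straight(3)

key: heading stays E — no command in the sequence turns
initial: (3, 0) facing east
[1] after straight(3): (6, 0) facing east
[2] after straight(3): (9, 0) facing east
no other 2-command option fits: unique.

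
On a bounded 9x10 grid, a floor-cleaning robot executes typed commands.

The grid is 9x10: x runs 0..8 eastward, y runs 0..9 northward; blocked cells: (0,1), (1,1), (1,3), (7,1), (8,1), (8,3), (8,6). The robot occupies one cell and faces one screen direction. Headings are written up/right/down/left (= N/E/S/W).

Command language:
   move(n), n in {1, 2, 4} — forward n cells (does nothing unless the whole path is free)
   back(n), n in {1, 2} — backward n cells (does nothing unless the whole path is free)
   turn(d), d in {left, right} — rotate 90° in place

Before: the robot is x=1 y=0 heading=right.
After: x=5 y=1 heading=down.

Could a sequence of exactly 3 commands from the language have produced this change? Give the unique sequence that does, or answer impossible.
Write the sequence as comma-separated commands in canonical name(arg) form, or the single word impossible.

move(4), turn(right), back(1)

key: position moved to (5,1) AND the heading swung to S — translation plus rotation needed
initial: x=1 y=0 heading=right
step 1 (move(4)): x=5 y=0 heading=right
step 2 (turn(right)): x=5 y=0 heading=down
step 3 (back(1)): x=5 y=1 heading=down
no other 3-command option fits: unique.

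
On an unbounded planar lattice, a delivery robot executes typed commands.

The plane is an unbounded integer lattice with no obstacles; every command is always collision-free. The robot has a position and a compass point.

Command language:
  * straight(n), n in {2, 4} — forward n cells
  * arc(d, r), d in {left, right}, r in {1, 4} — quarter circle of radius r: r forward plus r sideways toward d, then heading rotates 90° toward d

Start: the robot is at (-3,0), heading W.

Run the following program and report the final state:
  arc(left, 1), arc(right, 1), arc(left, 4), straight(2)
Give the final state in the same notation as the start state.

initial: at (-3,0), heading W
[1] after arc(left, 1): at (-4,-1), heading S
[2] after arc(right, 1): at (-5,-2), heading W
[3] after arc(left, 4): at (-9,-6), heading S
[4] after straight(2): at (-9,-8), heading S

at (-9,-8), heading S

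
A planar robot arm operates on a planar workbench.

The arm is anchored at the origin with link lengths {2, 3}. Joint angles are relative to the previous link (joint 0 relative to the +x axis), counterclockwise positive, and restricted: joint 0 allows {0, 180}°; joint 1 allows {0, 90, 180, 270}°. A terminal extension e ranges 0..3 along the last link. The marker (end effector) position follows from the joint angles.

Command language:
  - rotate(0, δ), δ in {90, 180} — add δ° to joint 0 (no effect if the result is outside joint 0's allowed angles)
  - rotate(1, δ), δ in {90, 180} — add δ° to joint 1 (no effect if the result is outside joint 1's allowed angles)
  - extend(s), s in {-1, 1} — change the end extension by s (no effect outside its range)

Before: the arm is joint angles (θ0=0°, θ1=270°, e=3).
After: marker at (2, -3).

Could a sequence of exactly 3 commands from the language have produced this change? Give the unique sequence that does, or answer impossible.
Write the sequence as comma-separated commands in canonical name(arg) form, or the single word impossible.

extend(-1), extend(-1), extend(-1)

from: joint angles (θ0=0°, θ1=270°, e=3)
1. extend(-1) → joint angles (θ0=0°, θ1=270°, e=2)
2. extend(-1) → joint angles (θ0=0°, θ1=270°, e=1)
3. extend(-1) → joint angles (θ0=0°, θ1=270°, e=0)
all 216 alternatives checked — unique.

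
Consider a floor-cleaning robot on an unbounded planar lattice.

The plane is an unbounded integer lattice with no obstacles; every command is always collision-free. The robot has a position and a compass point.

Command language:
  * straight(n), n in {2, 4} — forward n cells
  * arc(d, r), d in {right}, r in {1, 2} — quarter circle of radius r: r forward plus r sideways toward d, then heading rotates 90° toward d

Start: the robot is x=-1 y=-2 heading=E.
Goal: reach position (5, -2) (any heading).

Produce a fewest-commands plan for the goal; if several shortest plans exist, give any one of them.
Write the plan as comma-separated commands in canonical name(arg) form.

straight(4), straight(2)

start: x=-1 y=-2 heading=E
[1] after straight(4): x=3 y=-2 heading=E
[2] after straight(2): x=5 y=-2 heading=E
shorter routes all fall short; 2 is best.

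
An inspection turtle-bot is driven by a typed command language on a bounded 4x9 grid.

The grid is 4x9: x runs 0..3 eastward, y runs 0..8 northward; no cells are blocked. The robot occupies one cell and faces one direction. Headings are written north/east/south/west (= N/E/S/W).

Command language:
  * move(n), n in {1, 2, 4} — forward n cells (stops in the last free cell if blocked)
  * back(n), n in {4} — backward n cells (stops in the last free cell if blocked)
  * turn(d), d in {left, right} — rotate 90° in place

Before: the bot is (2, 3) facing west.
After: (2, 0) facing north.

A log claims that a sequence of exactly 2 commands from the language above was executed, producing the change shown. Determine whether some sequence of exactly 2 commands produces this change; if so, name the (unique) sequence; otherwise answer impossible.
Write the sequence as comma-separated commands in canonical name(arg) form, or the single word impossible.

turn(right), back(4)

key: back(4) runs into the grid edge before its full distance
start: (2, 3) facing west
[1] after turn(right): (2, 3) facing north
[2] after back(4): (2, 0) facing north
all 36 alternatives checked — unique.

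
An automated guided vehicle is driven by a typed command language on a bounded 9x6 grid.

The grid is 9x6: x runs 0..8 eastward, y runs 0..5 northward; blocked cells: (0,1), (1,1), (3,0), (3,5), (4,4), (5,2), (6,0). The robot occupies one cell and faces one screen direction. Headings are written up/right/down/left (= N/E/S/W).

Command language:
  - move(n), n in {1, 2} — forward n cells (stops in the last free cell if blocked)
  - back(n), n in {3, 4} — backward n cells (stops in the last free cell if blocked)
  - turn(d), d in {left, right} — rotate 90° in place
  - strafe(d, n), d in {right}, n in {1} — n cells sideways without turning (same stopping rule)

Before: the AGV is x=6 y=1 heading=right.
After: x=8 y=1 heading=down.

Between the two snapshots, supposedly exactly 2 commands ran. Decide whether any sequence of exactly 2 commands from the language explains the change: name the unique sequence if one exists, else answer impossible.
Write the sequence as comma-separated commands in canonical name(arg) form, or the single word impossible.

key: position moved to (8,1) AND the heading swung to S — translation plus rotation needed
begin: x=6 y=1 heading=right
[1] after move(2): x=8 y=1 heading=right
[2] after turn(right): x=8 y=1 heading=down
uniquely the one of 49 2-step routes that fits.

move(2), turn(right)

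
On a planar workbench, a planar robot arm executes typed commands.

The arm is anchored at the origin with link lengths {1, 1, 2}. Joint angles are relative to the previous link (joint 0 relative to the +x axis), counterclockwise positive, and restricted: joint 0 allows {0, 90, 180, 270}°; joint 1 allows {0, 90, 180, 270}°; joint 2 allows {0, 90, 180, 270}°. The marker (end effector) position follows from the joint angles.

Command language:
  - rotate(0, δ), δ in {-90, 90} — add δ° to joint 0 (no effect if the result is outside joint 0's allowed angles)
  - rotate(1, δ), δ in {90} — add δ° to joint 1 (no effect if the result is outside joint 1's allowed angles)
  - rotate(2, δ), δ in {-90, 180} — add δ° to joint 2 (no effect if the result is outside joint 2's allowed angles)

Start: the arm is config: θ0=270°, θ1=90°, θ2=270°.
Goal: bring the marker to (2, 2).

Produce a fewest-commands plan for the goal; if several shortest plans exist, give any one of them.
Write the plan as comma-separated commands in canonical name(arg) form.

rotate(0, 90), rotate(0, 90), rotate(1, 90), rotate(1, 90), rotate(1, 90)

t0: config: θ0=270°, θ1=90°, θ2=270°
[1] after rotate(0, 90): config: θ0=0°, θ1=90°, θ2=270°
[2] after rotate(0, 90): config: θ0=90°, θ1=90°, θ2=270°
[3] after rotate(1, 90): config: θ0=90°, θ1=180°, θ2=270°
[4] after rotate(1, 90): config: θ0=90°, θ1=270°, θ2=270°
[5] after rotate(1, 90): config: θ0=90°, θ1=0°, θ2=270°
no 4-step plan works, so 5 is optimal.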